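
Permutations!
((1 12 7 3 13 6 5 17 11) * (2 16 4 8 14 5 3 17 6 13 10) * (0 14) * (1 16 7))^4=(0 3 17 8 6 7 4 5 2 16 14 10 11)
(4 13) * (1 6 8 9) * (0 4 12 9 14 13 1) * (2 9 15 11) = (0 4 1 6 8 14 13 12 15 11 2 9) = [4, 6, 9, 3, 1, 5, 8, 7, 14, 0, 10, 2, 15, 12, 13, 11]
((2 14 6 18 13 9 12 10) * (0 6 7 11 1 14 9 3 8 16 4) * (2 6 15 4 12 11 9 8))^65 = (0 4 15)(2 16 10 18 3 8 12 6 13)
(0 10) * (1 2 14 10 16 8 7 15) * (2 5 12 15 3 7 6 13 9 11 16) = (0 2 14 10)(1 5 12 15)(3 7)(6 13 9 11 16 8) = [2, 5, 14, 7, 4, 12, 13, 3, 6, 11, 0, 16, 15, 9, 10, 1, 8]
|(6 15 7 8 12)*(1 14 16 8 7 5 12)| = |(1 14 16 8)(5 12 6 15)| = 4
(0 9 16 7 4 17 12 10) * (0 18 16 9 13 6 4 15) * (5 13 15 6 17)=(0 15)(4 5 13 17 12 10 18 16 7 6)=[15, 1, 2, 3, 5, 13, 4, 6, 8, 9, 18, 11, 10, 17, 14, 0, 7, 12, 16]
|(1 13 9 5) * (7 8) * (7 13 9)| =3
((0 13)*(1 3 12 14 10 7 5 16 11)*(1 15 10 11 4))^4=((0 13)(1 3 12 14 11 15 10 7 5 16 4))^4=(1 11 5 3 15 16 12 10 4 14 7)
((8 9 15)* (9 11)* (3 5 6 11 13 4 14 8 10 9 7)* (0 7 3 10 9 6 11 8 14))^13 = (0 4 13 8 6 10 7)(3 5 11)(9 15)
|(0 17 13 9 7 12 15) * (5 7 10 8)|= |(0 17 13 9 10 8 5 7 12 15)|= 10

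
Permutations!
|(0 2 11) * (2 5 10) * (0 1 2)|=3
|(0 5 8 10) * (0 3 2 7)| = |(0 5 8 10 3 2 7)| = 7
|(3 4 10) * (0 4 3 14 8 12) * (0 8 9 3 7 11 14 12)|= 5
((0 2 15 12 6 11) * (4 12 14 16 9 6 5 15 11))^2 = (0 11 2)(4 5 14 9)(6 12 15 16)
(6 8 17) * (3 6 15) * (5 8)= (3 6 5 8 17 15)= [0, 1, 2, 6, 4, 8, 5, 7, 17, 9, 10, 11, 12, 13, 14, 3, 16, 15]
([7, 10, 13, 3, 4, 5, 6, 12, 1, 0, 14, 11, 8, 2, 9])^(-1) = (0 9 14 10 1 8 12 7)(2 13)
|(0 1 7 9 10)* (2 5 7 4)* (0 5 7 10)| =6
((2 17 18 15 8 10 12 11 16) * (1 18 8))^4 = ((1 18 15)(2 17 8 10 12 11 16))^4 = (1 18 15)(2 12 17 11 8 16 10)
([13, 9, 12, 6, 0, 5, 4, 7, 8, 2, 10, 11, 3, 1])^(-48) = [3, 4, 13, 9, 12, 5, 2, 7, 8, 0, 10, 11, 1, 6]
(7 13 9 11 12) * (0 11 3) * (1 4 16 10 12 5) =(0 11 5 1 4 16 10 12 7 13 9 3) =[11, 4, 2, 0, 16, 1, 6, 13, 8, 3, 12, 5, 7, 9, 14, 15, 10]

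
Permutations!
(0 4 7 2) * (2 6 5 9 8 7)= [4, 1, 0, 3, 2, 9, 5, 6, 7, 8]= (0 4 2)(5 9 8 7 6)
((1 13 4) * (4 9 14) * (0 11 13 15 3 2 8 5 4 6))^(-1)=(0 6 14 9 13 11)(1 4 5 8 2 3 15)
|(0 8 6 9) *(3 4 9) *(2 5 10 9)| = |(0 8 6 3 4 2 5 10 9)| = 9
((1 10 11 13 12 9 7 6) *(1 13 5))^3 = ((1 10 11 5)(6 13 12 9 7))^3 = (1 5 11 10)(6 9 13 7 12)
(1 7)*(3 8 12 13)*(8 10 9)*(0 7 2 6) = (0 7 1 2 6)(3 10 9 8 12 13) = [7, 2, 6, 10, 4, 5, 0, 1, 12, 8, 9, 11, 13, 3]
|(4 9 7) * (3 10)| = 6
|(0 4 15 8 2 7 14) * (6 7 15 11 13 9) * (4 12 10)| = 30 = |(0 12 10 4 11 13 9 6 7 14)(2 15 8)|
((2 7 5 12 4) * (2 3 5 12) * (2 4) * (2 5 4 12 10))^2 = (12)(2 10 7)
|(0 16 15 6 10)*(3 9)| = 10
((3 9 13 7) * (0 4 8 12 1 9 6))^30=((0 4 8 12 1 9 13 7 3 6))^30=(13)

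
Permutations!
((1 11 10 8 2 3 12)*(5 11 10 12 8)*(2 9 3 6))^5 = ((1 10 5 11 12)(2 6)(3 8 9))^5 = (12)(2 6)(3 9 8)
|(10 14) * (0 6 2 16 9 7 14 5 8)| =|(0 6 2 16 9 7 14 10 5 8)| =10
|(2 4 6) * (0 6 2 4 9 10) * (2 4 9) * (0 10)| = 3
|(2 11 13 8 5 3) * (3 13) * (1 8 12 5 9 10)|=|(1 8 9 10)(2 11 3)(5 13 12)|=12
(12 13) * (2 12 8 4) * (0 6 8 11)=(0 6 8 4 2 12 13 11)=[6, 1, 12, 3, 2, 5, 8, 7, 4, 9, 10, 0, 13, 11]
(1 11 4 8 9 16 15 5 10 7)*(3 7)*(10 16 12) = (1 11 4 8 9 12 10 3 7)(5 16 15) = [0, 11, 2, 7, 8, 16, 6, 1, 9, 12, 3, 4, 10, 13, 14, 5, 15]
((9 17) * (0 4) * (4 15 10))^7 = (0 4 10 15)(9 17)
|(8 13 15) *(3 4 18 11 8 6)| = |(3 4 18 11 8 13 15 6)| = 8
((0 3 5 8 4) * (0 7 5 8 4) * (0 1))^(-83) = (0 3 8 1)(4 7 5)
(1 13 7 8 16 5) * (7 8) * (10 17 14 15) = (1 13 8 16 5)(10 17 14 15) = [0, 13, 2, 3, 4, 1, 6, 7, 16, 9, 17, 11, 12, 8, 15, 10, 5, 14]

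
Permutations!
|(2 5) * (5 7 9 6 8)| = 6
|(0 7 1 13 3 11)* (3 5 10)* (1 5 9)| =|(0 7 5 10 3 11)(1 13 9)| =6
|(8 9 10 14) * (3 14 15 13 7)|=|(3 14 8 9 10 15 13 7)|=8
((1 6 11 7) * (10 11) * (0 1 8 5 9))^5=(0 7 1 8 6 5 10 9 11)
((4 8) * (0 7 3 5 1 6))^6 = ((0 7 3 5 1 6)(4 8))^6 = (8)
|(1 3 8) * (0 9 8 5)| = 6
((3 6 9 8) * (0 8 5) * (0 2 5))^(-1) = ((0 8 3 6 9)(2 5))^(-1) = (0 9 6 3 8)(2 5)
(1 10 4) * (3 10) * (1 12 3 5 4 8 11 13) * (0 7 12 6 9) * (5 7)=[5, 7, 2, 10, 6, 4, 9, 12, 11, 0, 8, 13, 3, 1]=(0 5 4 6 9)(1 7 12 3 10 8 11 13)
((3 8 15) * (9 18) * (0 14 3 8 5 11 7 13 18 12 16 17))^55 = (0 18 3 12 11 17 13 14 9 5 16 7)(8 15)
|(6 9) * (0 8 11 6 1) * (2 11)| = |(0 8 2 11 6 9 1)| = 7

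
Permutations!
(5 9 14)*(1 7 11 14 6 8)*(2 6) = [0, 7, 6, 3, 4, 9, 8, 11, 1, 2, 10, 14, 12, 13, 5] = (1 7 11 14 5 9 2 6 8)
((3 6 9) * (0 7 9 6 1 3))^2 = ((0 7 9)(1 3))^2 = (0 9 7)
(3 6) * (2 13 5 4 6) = [0, 1, 13, 2, 6, 4, 3, 7, 8, 9, 10, 11, 12, 5] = (2 13 5 4 6 3)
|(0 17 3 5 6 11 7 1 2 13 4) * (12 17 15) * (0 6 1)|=13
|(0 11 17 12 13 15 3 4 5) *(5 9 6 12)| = 28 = |(0 11 17 5)(3 4 9 6 12 13 15)|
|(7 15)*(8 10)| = |(7 15)(8 10)| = 2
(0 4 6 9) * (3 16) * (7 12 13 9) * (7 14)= (0 4 6 14 7 12 13 9)(3 16)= [4, 1, 2, 16, 6, 5, 14, 12, 8, 0, 10, 11, 13, 9, 7, 15, 3]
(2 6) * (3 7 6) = [0, 1, 3, 7, 4, 5, 2, 6] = (2 3 7 6)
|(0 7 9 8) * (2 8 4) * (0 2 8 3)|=|(0 7 9 4 8 2 3)|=7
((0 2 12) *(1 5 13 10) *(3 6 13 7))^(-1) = ((0 2 12)(1 5 7 3 6 13 10))^(-1) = (0 12 2)(1 10 13 6 3 7 5)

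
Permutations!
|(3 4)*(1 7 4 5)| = |(1 7 4 3 5)| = 5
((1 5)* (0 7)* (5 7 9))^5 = (9)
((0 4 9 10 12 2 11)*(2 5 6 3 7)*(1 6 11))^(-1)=((0 4 9 10 12 5 11)(1 6 3 7 2))^(-1)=(0 11 5 12 10 9 4)(1 2 7 3 6)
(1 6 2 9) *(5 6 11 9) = (1 11 9)(2 5 6) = [0, 11, 5, 3, 4, 6, 2, 7, 8, 1, 10, 9]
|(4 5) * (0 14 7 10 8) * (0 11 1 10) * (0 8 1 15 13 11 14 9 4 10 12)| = |(0 9 4 5 10 1 12)(7 8 14)(11 15 13)| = 21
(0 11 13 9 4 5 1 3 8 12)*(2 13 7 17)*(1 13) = (0 11 7 17 2 1 3 8 12)(4 5 13 9) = [11, 3, 1, 8, 5, 13, 6, 17, 12, 4, 10, 7, 0, 9, 14, 15, 16, 2]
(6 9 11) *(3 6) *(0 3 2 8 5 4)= [3, 1, 8, 6, 0, 4, 9, 7, 5, 11, 10, 2]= (0 3 6 9 11 2 8 5 4)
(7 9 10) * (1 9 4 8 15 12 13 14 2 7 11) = (1 9 10 11)(2 7 4 8 15 12 13 14) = [0, 9, 7, 3, 8, 5, 6, 4, 15, 10, 11, 1, 13, 14, 2, 12]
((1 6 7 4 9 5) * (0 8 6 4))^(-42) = ((0 8 6 7)(1 4 9 5))^(-42) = (0 6)(1 9)(4 5)(7 8)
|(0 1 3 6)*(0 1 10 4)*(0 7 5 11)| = 6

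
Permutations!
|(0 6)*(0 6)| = 1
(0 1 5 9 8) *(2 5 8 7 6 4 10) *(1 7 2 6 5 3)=(0 7 5 9 2 3 1 8)(4 10 6)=[7, 8, 3, 1, 10, 9, 4, 5, 0, 2, 6]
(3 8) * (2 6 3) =(2 6 3 8) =[0, 1, 6, 8, 4, 5, 3, 7, 2]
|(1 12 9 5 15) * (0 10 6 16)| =20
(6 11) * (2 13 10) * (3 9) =(2 13 10)(3 9)(6 11) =[0, 1, 13, 9, 4, 5, 11, 7, 8, 3, 2, 6, 12, 10]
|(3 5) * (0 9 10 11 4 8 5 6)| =|(0 9 10 11 4 8 5 3 6)| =9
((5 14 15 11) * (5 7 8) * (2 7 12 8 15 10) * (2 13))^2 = ((2 7 15 11 12 8 5 14 10 13))^2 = (2 15 12 5 10)(7 11 8 14 13)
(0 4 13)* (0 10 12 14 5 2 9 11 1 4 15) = (0 15)(1 4 13 10 12 14 5 2 9 11) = [15, 4, 9, 3, 13, 2, 6, 7, 8, 11, 12, 1, 14, 10, 5, 0]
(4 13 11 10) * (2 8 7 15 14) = (2 8 7 15 14)(4 13 11 10) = [0, 1, 8, 3, 13, 5, 6, 15, 7, 9, 4, 10, 12, 11, 2, 14]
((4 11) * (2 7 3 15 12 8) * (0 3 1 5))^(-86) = (0 8 5 12 1 15 7 3 2)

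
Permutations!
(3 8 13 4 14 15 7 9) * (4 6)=(3 8 13 6 4 14 15 7 9)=[0, 1, 2, 8, 14, 5, 4, 9, 13, 3, 10, 11, 12, 6, 15, 7]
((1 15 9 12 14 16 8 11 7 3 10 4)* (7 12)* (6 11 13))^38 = ((1 15 9 7 3 10 4)(6 11 12 14 16 8 13))^38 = (1 7 4 9 10 15 3)(6 14 13 12 8 11 16)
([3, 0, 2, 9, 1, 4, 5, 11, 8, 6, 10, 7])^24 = (11)(0 6 1 9 4 3 5)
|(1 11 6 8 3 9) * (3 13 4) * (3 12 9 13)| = |(1 11 6 8 3 13 4 12 9)| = 9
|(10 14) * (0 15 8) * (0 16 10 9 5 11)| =|(0 15 8 16 10 14 9 5 11)| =9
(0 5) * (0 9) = (0 5 9) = [5, 1, 2, 3, 4, 9, 6, 7, 8, 0]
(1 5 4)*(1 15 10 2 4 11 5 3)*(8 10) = [0, 3, 4, 1, 15, 11, 6, 7, 10, 9, 2, 5, 12, 13, 14, 8] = (1 3)(2 4 15 8 10)(5 11)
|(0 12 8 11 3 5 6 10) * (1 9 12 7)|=|(0 7 1 9 12 8 11 3 5 6 10)|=11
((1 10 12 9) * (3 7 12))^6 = ((1 10 3 7 12 9))^6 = (12)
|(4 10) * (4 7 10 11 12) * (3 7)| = |(3 7 10)(4 11 12)| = 3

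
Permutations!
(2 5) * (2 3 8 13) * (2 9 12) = [0, 1, 5, 8, 4, 3, 6, 7, 13, 12, 10, 11, 2, 9] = (2 5 3 8 13 9 12)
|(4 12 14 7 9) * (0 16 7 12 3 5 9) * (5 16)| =|(0 5 9 4 3 16 7)(12 14)| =14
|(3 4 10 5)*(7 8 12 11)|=|(3 4 10 5)(7 8 12 11)|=4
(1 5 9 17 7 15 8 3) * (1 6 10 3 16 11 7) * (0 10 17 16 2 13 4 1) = [10, 5, 13, 6, 1, 9, 17, 15, 2, 16, 3, 7, 12, 4, 14, 8, 11, 0] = (0 10 3 6 17)(1 5 9 16 11 7 15 8 2 13 4)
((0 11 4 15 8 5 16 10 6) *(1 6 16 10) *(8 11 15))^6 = ((0 15 11 4 8 5 10 16 1 6))^6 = (0 10 11 1 8)(4 6 5 15 16)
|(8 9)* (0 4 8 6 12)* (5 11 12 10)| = |(0 4 8 9 6 10 5 11 12)| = 9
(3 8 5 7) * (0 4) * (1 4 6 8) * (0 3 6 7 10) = (0 7 6 8 5 10)(1 4 3) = [7, 4, 2, 1, 3, 10, 8, 6, 5, 9, 0]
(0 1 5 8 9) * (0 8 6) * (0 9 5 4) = [1, 4, 2, 3, 0, 6, 9, 7, 5, 8] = (0 1 4)(5 6 9 8)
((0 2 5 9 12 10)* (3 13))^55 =(0 2 5 9 12 10)(3 13)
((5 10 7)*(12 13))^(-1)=(5 7 10)(12 13)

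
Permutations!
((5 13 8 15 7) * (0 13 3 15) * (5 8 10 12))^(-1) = ((0 13 10 12 5 3 15 7 8))^(-1) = (0 8 7 15 3 5 12 10 13)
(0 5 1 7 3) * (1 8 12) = (0 5 8 12 1 7 3) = [5, 7, 2, 0, 4, 8, 6, 3, 12, 9, 10, 11, 1]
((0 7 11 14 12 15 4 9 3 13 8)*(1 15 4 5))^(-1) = (0 8 13 3 9 4 12 14 11 7)(1 5 15)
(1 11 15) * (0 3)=(0 3)(1 11 15)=[3, 11, 2, 0, 4, 5, 6, 7, 8, 9, 10, 15, 12, 13, 14, 1]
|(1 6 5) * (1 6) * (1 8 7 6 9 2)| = 7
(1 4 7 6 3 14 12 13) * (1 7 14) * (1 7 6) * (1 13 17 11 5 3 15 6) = [0, 4, 2, 7, 14, 3, 15, 13, 8, 9, 10, 5, 17, 1, 12, 6, 16, 11] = (1 4 14 12 17 11 5 3 7 13)(6 15)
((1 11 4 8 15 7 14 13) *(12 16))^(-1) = (1 13 14 7 15 8 4 11)(12 16) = ((1 11 4 8 15 7 14 13)(12 16))^(-1)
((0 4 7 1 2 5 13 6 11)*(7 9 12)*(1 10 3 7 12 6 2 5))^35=(1 2 13 5)(3 10 7)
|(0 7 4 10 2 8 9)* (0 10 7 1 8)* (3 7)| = |(0 1 8 9 10 2)(3 7 4)| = 6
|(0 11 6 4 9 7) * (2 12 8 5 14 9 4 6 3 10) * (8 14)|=18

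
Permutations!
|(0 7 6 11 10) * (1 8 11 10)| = |(0 7 6 10)(1 8 11)| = 12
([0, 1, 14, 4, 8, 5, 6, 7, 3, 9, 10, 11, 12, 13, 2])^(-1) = (2 14)(3 8 4)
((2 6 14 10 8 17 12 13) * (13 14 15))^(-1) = (2 13 15 6)(8 10 14 12 17)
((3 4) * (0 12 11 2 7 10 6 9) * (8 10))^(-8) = ((0 12 11 2 7 8 10 6 9)(3 4))^(-8) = (0 12 11 2 7 8 10 6 9)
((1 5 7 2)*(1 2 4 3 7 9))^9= (9)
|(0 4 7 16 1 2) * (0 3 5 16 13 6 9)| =|(0 4 7 13 6 9)(1 2 3 5 16)| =30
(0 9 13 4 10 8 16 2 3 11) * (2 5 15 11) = (0 9 13 4 10 8 16 5 15 11)(2 3) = [9, 1, 3, 2, 10, 15, 6, 7, 16, 13, 8, 0, 12, 4, 14, 11, 5]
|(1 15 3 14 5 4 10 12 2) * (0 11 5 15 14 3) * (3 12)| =|(0 11 5 4 10 3 12 2 1 14 15)| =11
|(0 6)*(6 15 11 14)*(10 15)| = 6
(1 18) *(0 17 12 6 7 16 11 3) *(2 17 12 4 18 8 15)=(0 12 6 7 16 11 3)(1 8 15 2 17 4 18)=[12, 8, 17, 0, 18, 5, 7, 16, 15, 9, 10, 3, 6, 13, 14, 2, 11, 4, 1]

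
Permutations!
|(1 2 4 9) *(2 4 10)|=6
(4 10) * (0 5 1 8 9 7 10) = (0 5 1 8 9 7 10 4) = [5, 8, 2, 3, 0, 1, 6, 10, 9, 7, 4]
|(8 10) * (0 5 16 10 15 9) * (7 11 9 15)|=8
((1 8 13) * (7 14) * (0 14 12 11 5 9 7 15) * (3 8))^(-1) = ((0 14 15)(1 3 8 13)(5 9 7 12 11))^(-1) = (0 15 14)(1 13 8 3)(5 11 12 7 9)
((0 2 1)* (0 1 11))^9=(11)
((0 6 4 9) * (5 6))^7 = (0 6 9 5 4)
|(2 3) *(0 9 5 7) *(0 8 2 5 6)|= |(0 9 6)(2 3 5 7 8)|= 15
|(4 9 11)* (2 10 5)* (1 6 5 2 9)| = 6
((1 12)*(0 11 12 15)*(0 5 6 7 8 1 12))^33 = (0 11)(1 6)(5 8)(7 15)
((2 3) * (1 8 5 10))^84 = (10)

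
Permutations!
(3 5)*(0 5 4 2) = (0 5 3 4 2) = [5, 1, 0, 4, 2, 3]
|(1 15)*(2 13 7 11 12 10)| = 6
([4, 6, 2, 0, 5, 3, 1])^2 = [5, 1, 2, 4, 3, 0, 6]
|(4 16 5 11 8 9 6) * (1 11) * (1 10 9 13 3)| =|(1 11 8 13 3)(4 16 5 10 9 6)| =30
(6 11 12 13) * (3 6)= (3 6 11 12 13)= [0, 1, 2, 6, 4, 5, 11, 7, 8, 9, 10, 12, 13, 3]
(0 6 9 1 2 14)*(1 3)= (0 6 9 3 1 2 14)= [6, 2, 14, 1, 4, 5, 9, 7, 8, 3, 10, 11, 12, 13, 0]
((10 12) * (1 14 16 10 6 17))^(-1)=(1 17 6 12 10 16 14)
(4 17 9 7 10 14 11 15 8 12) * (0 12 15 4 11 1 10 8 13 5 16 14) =(0 12 11 4 17 9 7 8 15 13 5 16 14 1 10) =[12, 10, 2, 3, 17, 16, 6, 8, 15, 7, 0, 4, 11, 5, 1, 13, 14, 9]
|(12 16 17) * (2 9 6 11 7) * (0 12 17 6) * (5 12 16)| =|(17)(0 16 6 11 7 2 9)(5 12)| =14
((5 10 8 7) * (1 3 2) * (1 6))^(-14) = (1 2)(3 6)(5 8)(7 10)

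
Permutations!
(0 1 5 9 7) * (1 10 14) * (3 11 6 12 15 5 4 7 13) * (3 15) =(0 10 14 1 4 7)(3 11 6 12)(5 9 13 15) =[10, 4, 2, 11, 7, 9, 12, 0, 8, 13, 14, 6, 3, 15, 1, 5]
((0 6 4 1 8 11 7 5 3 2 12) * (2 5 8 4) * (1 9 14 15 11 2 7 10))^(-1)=(0 12 2 8 7 6)(1 10 11 15 14 9 4)(3 5)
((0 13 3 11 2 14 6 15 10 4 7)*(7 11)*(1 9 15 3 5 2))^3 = (0 2 3 13 14 7 5 6)(1 10)(4 9)(11 15)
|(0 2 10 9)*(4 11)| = |(0 2 10 9)(4 11)| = 4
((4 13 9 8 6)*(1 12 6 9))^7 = (1 6 13 12 4)(8 9)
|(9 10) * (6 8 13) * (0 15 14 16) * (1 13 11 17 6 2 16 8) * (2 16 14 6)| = 30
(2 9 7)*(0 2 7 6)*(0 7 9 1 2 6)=(0 6 7 9)(1 2)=[6, 2, 1, 3, 4, 5, 7, 9, 8, 0]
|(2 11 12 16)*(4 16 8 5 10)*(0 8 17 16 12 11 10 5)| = 6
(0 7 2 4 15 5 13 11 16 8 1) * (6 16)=(0 7 2 4 15 5 13 11 6 16 8 1)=[7, 0, 4, 3, 15, 13, 16, 2, 1, 9, 10, 6, 12, 11, 14, 5, 8]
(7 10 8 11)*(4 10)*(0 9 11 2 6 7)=(0 9 11)(2 6 7 4 10 8)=[9, 1, 6, 3, 10, 5, 7, 4, 2, 11, 8, 0]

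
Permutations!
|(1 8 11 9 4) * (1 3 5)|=7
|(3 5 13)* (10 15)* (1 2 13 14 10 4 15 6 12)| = 18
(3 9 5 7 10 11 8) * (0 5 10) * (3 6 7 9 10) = [5, 1, 2, 10, 4, 9, 7, 0, 6, 3, 11, 8] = (0 5 9 3 10 11 8 6 7)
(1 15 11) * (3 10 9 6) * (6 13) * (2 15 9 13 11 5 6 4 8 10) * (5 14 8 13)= (1 9 11)(2 15 14 8 10 5 6 3)(4 13)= [0, 9, 15, 2, 13, 6, 3, 7, 10, 11, 5, 1, 12, 4, 8, 14]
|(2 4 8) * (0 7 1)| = |(0 7 1)(2 4 8)| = 3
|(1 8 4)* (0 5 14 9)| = |(0 5 14 9)(1 8 4)| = 12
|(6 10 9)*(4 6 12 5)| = |(4 6 10 9 12 5)| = 6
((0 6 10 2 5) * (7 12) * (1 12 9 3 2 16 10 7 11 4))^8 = (16)(0 6 7 9 3 2 5)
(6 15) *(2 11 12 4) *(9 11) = (2 9 11 12 4)(6 15) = [0, 1, 9, 3, 2, 5, 15, 7, 8, 11, 10, 12, 4, 13, 14, 6]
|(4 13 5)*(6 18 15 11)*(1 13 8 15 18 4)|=15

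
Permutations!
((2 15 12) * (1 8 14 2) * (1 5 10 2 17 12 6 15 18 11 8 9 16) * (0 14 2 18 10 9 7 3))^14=((0 14 17 12 5 9 16 1 7 3)(2 10 18 11 8)(6 15))^14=(0 5 7 17 16)(1 14 9 3 12)(2 8 11 18 10)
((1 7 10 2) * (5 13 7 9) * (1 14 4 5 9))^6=(2 10 7 13 5 4 14)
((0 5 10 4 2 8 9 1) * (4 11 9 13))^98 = (0 10 9)(1 5 11)(2 13)(4 8)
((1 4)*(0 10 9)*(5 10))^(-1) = (0 9 10 5)(1 4)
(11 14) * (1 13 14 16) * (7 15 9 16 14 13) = (1 7 15 9 16)(11 14) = [0, 7, 2, 3, 4, 5, 6, 15, 8, 16, 10, 14, 12, 13, 11, 9, 1]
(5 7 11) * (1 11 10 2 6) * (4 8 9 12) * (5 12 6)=(1 11 12 4 8 9 6)(2 5 7 10)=[0, 11, 5, 3, 8, 7, 1, 10, 9, 6, 2, 12, 4]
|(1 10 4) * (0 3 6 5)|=|(0 3 6 5)(1 10 4)|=12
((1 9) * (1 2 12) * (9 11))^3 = (1 2 11 12 9)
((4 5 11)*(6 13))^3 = (6 13)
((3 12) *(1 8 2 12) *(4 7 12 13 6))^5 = ((1 8 2 13 6 4 7 12 3))^5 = (1 4 8 7 2 12 13 3 6)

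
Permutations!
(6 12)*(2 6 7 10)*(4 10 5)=(2 6 12 7 5 4 10)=[0, 1, 6, 3, 10, 4, 12, 5, 8, 9, 2, 11, 7]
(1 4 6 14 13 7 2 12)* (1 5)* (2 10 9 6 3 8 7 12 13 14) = [0, 4, 13, 8, 3, 1, 2, 10, 7, 6, 9, 11, 5, 12, 14] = (14)(1 4 3 8 7 10 9 6 2 13 12 5)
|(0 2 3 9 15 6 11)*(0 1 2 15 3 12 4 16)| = |(0 15 6 11 1 2 12 4 16)(3 9)| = 18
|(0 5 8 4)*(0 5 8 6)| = |(0 8 4 5 6)| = 5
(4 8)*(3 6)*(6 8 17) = (3 8 4 17 6) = [0, 1, 2, 8, 17, 5, 3, 7, 4, 9, 10, 11, 12, 13, 14, 15, 16, 6]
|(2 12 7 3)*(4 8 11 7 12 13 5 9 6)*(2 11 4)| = |(2 13 5 9 6)(3 11 7)(4 8)| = 30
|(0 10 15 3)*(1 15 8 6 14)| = 8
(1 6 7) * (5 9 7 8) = (1 6 8 5 9 7) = [0, 6, 2, 3, 4, 9, 8, 1, 5, 7]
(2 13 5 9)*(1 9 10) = [0, 9, 13, 3, 4, 10, 6, 7, 8, 2, 1, 11, 12, 5] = (1 9 2 13 5 10)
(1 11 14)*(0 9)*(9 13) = (0 13 9)(1 11 14) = [13, 11, 2, 3, 4, 5, 6, 7, 8, 0, 10, 14, 12, 9, 1]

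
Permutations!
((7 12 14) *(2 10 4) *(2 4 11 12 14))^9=((2 10 11 12)(7 14))^9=(2 10 11 12)(7 14)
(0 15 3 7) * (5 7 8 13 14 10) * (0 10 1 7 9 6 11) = (0 15 3 8 13 14 1 7 10 5 9 6 11) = [15, 7, 2, 8, 4, 9, 11, 10, 13, 6, 5, 0, 12, 14, 1, 3]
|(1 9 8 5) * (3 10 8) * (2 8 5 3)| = 7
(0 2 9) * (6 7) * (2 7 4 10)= (0 7 6 4 10 2 9)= [7, 1, 9, 3, 10, 5, 4, 6, 8, 0, 2]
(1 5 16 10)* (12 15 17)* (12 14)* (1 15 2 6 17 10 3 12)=(1 5 16 3 12 2 6 17 14)(10 15)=[0, 5, 6, 12, 4, 16, 17, 7, 8, 9, 15, 11, 2, 13, 1, 10, 3, 14]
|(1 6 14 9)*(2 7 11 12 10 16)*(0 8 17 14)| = |(0 8 17 14 9 1 6)(2 7 11 12 10 16)| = 42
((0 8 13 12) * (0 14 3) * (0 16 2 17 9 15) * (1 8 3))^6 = (0 15 9 17 2 16 3)(1 8 13 12 14)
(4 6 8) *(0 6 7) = (0 6 8 4 7) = [6, 1, 2, 3, 7, 5, 8, 0, 4]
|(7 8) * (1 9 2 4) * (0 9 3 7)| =|(0 9 2 4 1 3 7 8)| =8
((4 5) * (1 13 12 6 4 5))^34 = (1 4 6 12 13)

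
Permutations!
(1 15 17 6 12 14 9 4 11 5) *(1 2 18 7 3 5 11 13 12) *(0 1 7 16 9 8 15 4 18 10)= (0 1 4 13 12 14 8 15 17 6 7 3 5 2 10)(9 18 16)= [1, 4, 10, 5, 13, 2, 7, 3, 15, 18, 0, 11, 14, 12, 8, 17, 9, 6, 16]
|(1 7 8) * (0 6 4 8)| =6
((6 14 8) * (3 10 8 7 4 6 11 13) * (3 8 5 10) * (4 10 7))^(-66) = (14)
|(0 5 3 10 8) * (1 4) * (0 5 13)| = 4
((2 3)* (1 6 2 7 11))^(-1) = (1 11 7 3 2 6) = ((1 6 2 3 7 11))^(-1)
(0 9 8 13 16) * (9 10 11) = (0 10 11 9 8 13 16) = [10, 1, 2, 3, 4, 5, 6, 7, 13, 8, 11, 9, 12, 16, 14, 15, 0]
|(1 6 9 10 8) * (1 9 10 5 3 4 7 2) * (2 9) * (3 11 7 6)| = |(1 3 4 6 10 8 2)(5 11 7 9)| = 28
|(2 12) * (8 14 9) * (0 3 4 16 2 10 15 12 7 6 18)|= 24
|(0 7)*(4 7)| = 3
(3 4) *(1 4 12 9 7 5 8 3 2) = (1 4 2)(3 12 9 7 5 8) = [0, 4, 1, 12, 2, 8, 6, 5, 3, 7, 10, 11, 9]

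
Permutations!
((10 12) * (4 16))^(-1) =(4 16)(10 12)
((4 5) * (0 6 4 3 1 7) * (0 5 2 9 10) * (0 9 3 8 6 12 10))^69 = (0 12 10 9)(1 4 5 3 6 7 2 8)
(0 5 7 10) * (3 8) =[5, 1, 2, 8, 4, 7, 6, 10, 3, 9, 0] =(0 5 7 10)(3 8)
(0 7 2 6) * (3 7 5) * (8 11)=(0 5 3 7 2 6)(8 11)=[5, 1, 6, 7, 4, 3, 0, 2, 11, 9, 10, 8]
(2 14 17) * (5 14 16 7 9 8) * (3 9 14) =[0, 1, 16, 9, 4, 3, 6, 14, 5, 8, 10, 11, 12, 13, 17, 15, 7, 2] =(2 16 7 14 17)(3 9 8 5)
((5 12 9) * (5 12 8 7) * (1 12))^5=(1 9 12)(5 7 8)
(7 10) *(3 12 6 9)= (3 12 6 9)(7 10)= [0, 1, 2, 12, 4, 5, 9, 10, 8, 3, 7, 11, 6]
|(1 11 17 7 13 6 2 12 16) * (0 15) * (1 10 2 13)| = 4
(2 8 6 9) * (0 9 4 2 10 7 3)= (0 9 10 7 3)(2 8 6 4)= [9, 1, 8, 0, 2, 5, 4, 3, 6, 10, 7]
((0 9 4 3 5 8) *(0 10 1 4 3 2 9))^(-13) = (1 9 8 4 3 10 2 5)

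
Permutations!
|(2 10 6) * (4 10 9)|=|(2 9 4 10 6)|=5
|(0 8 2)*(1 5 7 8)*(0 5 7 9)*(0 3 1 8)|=8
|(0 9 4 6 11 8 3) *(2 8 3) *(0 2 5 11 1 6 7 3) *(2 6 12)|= |(0 9 4 7 3 6 1 12 2 8 5 11)|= 12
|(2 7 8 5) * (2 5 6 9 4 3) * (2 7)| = |(3 7 8 6 9 4)| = 6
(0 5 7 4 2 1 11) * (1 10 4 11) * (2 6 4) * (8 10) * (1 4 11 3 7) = [5, 4, 8, 7, 6, 1, 11, 3, 10, 9, 2, 0] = (0 5 1 4 6 11)(2 8 10)(3 7)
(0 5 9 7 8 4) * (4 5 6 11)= [6, 1, 2, 3, 0, 9, 11, 8, 5, 7, 10, 4]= (0 6 11 4)(5 9 7 8)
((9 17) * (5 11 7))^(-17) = ((5 11 7)(9 17))^(-17) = (5 11 7)(9 17)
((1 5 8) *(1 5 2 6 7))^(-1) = ((1 2 6 7)(5 8))^(-1) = (1 7 6 2)(5 8)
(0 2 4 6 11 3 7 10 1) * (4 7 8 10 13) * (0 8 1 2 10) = (0 10 2 7 13 4 6 11 3 1 8) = [10, 8, 7, 1, 6, 5, 11, 13, 0, 9, 2, 3, 12, 4]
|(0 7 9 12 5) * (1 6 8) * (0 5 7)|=3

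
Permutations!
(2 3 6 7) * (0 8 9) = (0 8 9)(2 3 6 7) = [8, 1, 3, 6, 4, 5, 7, 2, 9, 0]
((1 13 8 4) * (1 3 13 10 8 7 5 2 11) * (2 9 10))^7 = (1 2 11)(3 4 8 10 9 5 7 13)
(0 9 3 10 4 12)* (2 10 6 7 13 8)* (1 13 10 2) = (0 9 3 6 7 10 4 12)(1 13 8) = [9, 13, 2, 6, 12, 5, 7, 10, 1, 3, 4, 11, 0, 8]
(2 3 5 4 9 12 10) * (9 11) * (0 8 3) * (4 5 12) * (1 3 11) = (0 8 11 9 4 1 3 12 10 2) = [8, 3, 0, 12, 1, 5, 6, 7, 11, 4, 2, 9, 10]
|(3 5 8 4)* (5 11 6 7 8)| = |(3 11 6 7 8 4)| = 6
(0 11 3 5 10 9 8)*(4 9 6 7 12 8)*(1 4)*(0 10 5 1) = (0 11 3 1 4 9)(6 7 12 8 10) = [11, 4, 2, 1, 9, 5, 7, 12, 10, 0, 6, 3, 8]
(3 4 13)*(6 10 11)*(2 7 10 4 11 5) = [0, 1, 7, 11, 13, 2, 4, 10, 8, 9, 5, 6, 12, 3] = (2 7 10 5)(3 11 6 4 13)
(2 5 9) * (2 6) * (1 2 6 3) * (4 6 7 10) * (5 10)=[0, 2, 10, 1, 6, 9, 7, 5, 8, 3, 4]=(1 2 10 4 6 7 5 9 3)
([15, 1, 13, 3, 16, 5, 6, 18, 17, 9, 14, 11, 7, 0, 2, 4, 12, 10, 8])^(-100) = [12, 1, 4, 3, 18, 5, 6, 10, 2, 9, 0, 11, 17, 16, 15, 7, 8, 13, 14]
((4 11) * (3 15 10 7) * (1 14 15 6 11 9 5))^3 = ((1 14 15 10 7 3 6 11 4 9 5))^3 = (1 10 6 9 14 7 11 5 15 3 4)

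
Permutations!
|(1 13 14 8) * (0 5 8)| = 6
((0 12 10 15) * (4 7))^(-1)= ((0 12 10 15)(4 7))^(-1)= (0 15 10 12)(4 7)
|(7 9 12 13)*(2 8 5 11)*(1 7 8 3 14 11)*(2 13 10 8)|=|(1 7 9 12 10 8 5)(2 3 14 11 13)|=35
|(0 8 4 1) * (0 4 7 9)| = |(0 8 7 9)(1 4)| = 4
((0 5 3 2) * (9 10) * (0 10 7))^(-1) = ((0 5 3 2 10 9 7))^(-1) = (0 7 9 10 2 3 5)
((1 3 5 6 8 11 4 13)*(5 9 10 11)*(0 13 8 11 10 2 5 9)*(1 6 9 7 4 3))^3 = ((0 13 6 11 3)(2 5 9)(4 8 7))^3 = (0 11 13 3 6)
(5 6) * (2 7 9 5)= (2 7 9 5 6)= [0, 1, 7, 3, 4, 6, 2, 9, 8, 5]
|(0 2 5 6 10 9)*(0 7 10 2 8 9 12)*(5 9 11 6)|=|(0 8 11 6 2 9 7 10 12)|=9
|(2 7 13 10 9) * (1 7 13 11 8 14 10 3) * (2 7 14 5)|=11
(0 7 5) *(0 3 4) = [7, 1, 2, 4, 0, 3, 6, 5] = (0 7 5 3 4)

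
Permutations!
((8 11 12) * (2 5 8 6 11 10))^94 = (2 8)(5 10)(6 11 12)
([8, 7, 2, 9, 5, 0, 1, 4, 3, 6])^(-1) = [5, 6, 2, 8, 7, 4, 9, 1, 0, 3]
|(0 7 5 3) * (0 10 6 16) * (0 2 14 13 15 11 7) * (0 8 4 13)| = |(0 8 4 13 15 11 7 5 3 10 6 16 2 14)| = 14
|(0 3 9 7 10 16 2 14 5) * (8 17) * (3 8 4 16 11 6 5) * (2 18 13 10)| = |(0 8 17 4 16 18 13 10 11 6 5)(2 14 3 9 7)| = 55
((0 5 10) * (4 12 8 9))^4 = ((0 5 10)(4 12 8 9))^4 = (12)(0 5 10)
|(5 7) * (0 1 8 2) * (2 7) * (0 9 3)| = 8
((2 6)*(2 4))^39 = ((2 6 4))^39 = (6)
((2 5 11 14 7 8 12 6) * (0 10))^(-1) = ((0 10)(2 5 11 14 7 8 12 6))^(-1) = (0 10)(2 6 12 8 7 14 11 5)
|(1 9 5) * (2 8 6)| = 3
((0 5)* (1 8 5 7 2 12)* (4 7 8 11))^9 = (1 7)(2 11)(4 12)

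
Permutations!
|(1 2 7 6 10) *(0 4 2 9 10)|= 15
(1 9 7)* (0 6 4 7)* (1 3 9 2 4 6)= (0 1 2 4 7 3 9)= [1, 2, 4, 9, 7, 5, 6, 3, 8, 0]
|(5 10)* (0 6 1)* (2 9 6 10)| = |(0 10 5 2 9 6 1)| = 7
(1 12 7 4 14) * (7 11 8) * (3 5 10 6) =(1 12 11 8 7 4 14)(3 5 10 6) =[0, 12, 2, 5, 14, 10, 3, 4, 7, 9, 6, 8, 11, 13, 1]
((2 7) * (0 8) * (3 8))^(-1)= (0 8 3)(2 7)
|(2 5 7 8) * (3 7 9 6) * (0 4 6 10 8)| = |(0 4 6 3 7)(2 5 9 10 8)| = 5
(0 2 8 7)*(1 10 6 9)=[2, 10, 8, 3, 4, 5, 9, 0, 7, 1, 6]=(0 2 8 7)(1 10 6 9)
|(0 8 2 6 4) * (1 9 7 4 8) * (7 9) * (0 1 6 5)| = 15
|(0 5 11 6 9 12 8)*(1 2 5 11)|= 6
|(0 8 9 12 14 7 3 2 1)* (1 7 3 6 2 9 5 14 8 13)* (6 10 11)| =30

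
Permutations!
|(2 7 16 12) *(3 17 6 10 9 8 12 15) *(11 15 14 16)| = 22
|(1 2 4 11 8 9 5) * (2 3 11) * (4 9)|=|(1 3 11 8 4 2 9 5)|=8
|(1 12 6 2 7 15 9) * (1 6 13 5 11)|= 5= |(1 12 13 5 11)(2 7 15 9 6)|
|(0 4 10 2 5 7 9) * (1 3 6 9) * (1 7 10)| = 6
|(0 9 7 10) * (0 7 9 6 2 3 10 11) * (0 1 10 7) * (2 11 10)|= 8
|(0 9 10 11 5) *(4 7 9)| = |(0 4 7 9 10 11 5)| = 7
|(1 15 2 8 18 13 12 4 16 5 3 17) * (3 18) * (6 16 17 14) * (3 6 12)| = |(1 15 2 8 6 16 5 18 13 3 14 12 4 17)| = 14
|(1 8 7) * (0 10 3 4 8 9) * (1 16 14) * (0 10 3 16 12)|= 30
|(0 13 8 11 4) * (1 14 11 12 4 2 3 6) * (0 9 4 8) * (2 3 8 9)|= 10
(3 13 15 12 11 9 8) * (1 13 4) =(1 13 15 12 11 9 8 3 4) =[0, 13, 2, 4, 1, 5, 6, 7, 3, 8, 10, 9, 11, 15, 14, 12]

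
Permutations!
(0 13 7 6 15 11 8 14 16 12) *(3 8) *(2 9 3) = [13, 1, 9, 8, 4, 5, 15, 6, 14, 3, 10, 2, 0, 7, 16, 11, 12] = (0 13 7 6 15 11 2 9 3 8 14 16 12)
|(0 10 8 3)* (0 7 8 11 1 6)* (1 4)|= |(0 10 11 4 1 6)(3 7 8)|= 6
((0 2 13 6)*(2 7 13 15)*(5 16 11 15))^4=((0 7 13 6)(2 5 16 11 15))^4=(2 15 11 16 5)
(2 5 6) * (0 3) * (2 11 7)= [3, 1, 5, 0, 4, 6, 11, 2, 8, 9, 10, 7]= (0 3)(2 5 6 11 7)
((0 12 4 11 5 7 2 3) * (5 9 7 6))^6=(0 2 9 4)(3 7 11 12)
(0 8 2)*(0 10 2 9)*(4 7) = [8, 1, 10, 3, 7, 5, 6, 4, 9, 0, 2] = (0 8 9)(2 10)(4 7)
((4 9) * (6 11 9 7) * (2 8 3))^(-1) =((2 8 3)(4 7 6 11 9))^(-1) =(2 3 8)(4 9 11 6 7)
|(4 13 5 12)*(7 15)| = 4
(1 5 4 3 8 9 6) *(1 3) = (1 5 4)(3 8 9 6) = [0, 5, 2, 8, 1, 4, 3, 7, 9, 6]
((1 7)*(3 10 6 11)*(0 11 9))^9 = (0 10)(1 7)(3 9)(6 11)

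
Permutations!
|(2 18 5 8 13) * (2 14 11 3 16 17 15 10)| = |(2 18 5 8 13 14 11 3 16 17 15 10)| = 12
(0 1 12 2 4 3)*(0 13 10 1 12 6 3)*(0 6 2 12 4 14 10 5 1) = (0 4 6 3 13 5 1 2 14 10) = [4, 2, 14, 13, 6, 1, 3, 7, 8, 9, 0, 11, 12, 5, 10]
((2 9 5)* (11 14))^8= (14)(2 5 9)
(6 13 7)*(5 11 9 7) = (5 11 9 7 6 13) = [0, 1, 2, 3, 4, 11, 13, 6, 8, 7, 10, 9, 12, 5]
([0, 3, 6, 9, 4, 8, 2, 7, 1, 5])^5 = (9)(2 6)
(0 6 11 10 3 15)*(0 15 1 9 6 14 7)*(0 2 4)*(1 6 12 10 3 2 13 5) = (15)(0 14 7 13 5 1 9 12 10 2 4)(3 6 11) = [14, 9, 4, 6, 0, 1, 11, 13, 8, 12, 2, 3, 10, 5, 7, 15]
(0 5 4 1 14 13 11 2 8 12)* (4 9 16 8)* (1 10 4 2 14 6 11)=(0 5 9 16 8 12)(1 6 11 14 13)(4 10)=[5, 6, 2, 3, 10, 9, 11, 7, 12, 16, 4, 14, 0, 1, 13, 15, 8]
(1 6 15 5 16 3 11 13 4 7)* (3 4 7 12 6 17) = [0, 17, 2, 11, 12, 16, 15, 1, 8, 9, 10, 13, 6, 7, 14, 5, 4, 3] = (1 17 3 11 13 7)(4 12 6 15 5 16)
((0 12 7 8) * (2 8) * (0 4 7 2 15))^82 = ((0 12 2 8 4 7 15))^82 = (0 7 8 12 15 4 2)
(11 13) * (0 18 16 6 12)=[18, 1, 2, 3, 4, 5, 12, 7, 8, 9, 10, 13, 0, 11, 14, 15, 6, 17, 16]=(0 18 16 6 12)(11 13)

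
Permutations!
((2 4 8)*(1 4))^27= ((1 4 8 2))^27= (1 2 8 4)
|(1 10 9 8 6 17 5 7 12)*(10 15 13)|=11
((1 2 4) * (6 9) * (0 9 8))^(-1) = ((0 9 6 8)(1 2 4))^(-1) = (0 8 6 9)(1 4 2)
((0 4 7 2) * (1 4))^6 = ((0 1 4 7 2))^6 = (0 1 4 7 2)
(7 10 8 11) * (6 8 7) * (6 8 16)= [0, 1, 2, 3, 4, 5, 16, 10, 11, 9, 7, 8, 12, 13, 14, 15, 6]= (6 16)(7 10)(8 11)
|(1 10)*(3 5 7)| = |(1 10)(3 5 7)| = 6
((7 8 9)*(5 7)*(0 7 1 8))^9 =((0 7)(1 8 9 5))^9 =(0 7)(1 8 9 5)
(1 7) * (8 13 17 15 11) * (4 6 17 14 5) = (1 7)(4 6 17 15 11 8 13 14 5) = [0, 7, 2, 3, 6, 4, 17, 1, 13, 9, 10, 8, 12, 14, 5, 11, 16, 15]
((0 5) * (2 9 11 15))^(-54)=(2 11)(9 15)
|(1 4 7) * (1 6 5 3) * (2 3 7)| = 12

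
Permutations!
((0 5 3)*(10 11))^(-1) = ((0 5 3)(10 11))^(-1) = (0 3 5)(10 11)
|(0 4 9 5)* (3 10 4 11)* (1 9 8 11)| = 20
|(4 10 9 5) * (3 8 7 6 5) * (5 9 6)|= 8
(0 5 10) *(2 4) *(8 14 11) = (0 5 10)(2 4)(8 14 11) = [5, 1, 4, 3, 2, 10, 6, 7, 14, 9, 0, 8, 12, 13, 11]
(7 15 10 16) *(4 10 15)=(4 10 16 7)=[0, 1, 2, 3, 10, 5, 6, 4, 8, 9, 16, 11, 12, 13, 14, 15, 7]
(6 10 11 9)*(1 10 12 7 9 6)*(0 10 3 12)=(0 10 11 6)(1 3 12 7 9)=[10, 3, 2, 12, 4, 5, 0, 9, 8, 1, 11, 6, 7]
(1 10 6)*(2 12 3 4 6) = [0, 10, 12, 4, 6, 5, 1, 7, 8, 9, 2, 11, 3] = (1 10 2 12 3 4 6)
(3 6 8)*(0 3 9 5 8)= (0 3 6)(5 8 9)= [3, 1, 2, 6, 4, 8, 0, 7, 9, 5]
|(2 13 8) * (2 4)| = |(2 13 8 4)| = 4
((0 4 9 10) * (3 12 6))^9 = ((0 4 9 10)(3 12 6))^9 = (12)(0 4 9 10)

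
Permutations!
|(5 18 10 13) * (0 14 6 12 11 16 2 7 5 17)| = 13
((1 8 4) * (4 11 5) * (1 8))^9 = (4 8 11 5)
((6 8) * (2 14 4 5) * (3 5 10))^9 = (2 10)(3 14)(4 5)(6 8) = ((2 14 4 10 3 5)(6 8))^9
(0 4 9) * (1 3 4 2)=(0 2 1 3 4 9)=[2, 3, 1, 4, 9, 5, 6, 7, 8, 0]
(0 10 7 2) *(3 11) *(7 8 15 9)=(0 10 8 15 9 7 2)(3 11)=[10, 1, 0, 11, 4, 5, 6, 2, 15, 7, 8, 3, 12, 13, 14, 9]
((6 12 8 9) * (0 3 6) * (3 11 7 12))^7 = ((0 11 7 12 8 9)(3 6))^7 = (0 11 7 12 8 9)(3 6)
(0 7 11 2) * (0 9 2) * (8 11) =(0 7 8 11)(2 9) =[7, 1, 9, 3, 4, 5, 6, 8, 11, 2, 10, 0]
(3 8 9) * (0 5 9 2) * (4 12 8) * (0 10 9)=(0 5)(2 10 9 3 4 12 8)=[5, 1, 10, 4, 12, 0, 6, 7, 2, 3, 9, 11, 8]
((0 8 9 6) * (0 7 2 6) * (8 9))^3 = (0 9)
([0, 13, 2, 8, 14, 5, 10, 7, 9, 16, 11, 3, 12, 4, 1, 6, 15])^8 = (16)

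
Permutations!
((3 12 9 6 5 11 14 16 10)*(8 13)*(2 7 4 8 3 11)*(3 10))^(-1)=(2 5 6 9 12 3 16 14 11 10 13 8 4 7)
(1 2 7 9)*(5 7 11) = (1 2 11 5 7 9) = [0, 2, 11, 3, 4, 7, 6, 9, 8, 1, 10, 5]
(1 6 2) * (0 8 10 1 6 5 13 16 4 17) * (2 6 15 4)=(0 8 10 1 5 13 16 2 15 4 17)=[8, 5, 15, 3, 17, 13, 6, 7, 10, 9, 1, 11, 12, 16, 14, 4, 2, 0]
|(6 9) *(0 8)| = |(0 8)(6 9)| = 2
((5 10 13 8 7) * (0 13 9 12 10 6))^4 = (0 5 8)(6 7 13)(9 12 10)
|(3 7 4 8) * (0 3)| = 5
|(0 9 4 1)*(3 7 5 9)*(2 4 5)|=|(0 3 7 2 4 1)(5 9)|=6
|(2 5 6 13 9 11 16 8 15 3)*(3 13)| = |(2 5 6 3)(8 15 13 9 11 16)| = 12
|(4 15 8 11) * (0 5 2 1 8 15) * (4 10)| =8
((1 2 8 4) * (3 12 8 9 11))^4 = (1 3)(2 12)(4 11)(8 9) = ((1 2 9 11 3 12 8 4))^4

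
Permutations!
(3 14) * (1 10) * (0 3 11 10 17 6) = (0 3 14 11 10 1 17 6) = [3, 17, 2, 14, 4, 5, 0, 7, 8, 9, 1, 10, 12, 13, 11, 15, 16, 6]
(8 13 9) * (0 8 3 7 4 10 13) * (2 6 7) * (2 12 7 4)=(0 8)(2 6 4 10 13 9 3 12 7)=[8, 1, 6, 12, 10, 5, 4, 2, 0, 3, 13, 11, 7, 9]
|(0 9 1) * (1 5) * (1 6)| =5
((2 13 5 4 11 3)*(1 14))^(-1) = (1 14)(2 3 11 4 5 13)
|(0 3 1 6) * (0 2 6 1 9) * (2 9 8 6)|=5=|(0 3 8 6 9)|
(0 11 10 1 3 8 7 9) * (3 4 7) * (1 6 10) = (0 11 1 4 7 9)(3 8)(6 10) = [11, 4, 2, 8, 7, 5, 10, 9, 3, 0, 6, 1]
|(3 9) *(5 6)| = |(3 9)(5 6)| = 2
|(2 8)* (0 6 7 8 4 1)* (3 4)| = |(0 6 7 8 2 3 4 1)| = 8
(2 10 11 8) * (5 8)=[0, 1, 10, 3, 4, 8, 6, 7, 2, 9, 11, 5]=(2 10 11 5 8)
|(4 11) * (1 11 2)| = |(1 11 4 2)| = 4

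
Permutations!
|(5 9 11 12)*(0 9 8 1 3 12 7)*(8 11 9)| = |(0 8 1 3 12 5 11 7)| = 8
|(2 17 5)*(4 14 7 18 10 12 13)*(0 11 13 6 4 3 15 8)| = 42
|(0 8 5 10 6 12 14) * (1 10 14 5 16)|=9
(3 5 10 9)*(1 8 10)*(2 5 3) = (1 8 10 9 2 5) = [0, 8, 5, 3, 4, 1, 6, 7, 10, 2, 9]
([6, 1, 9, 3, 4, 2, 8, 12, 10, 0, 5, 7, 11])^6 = (12)(0 9 2 5 10 8 6)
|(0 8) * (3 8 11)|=4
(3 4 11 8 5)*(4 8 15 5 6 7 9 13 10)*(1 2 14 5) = [0, 2, 14, 8, 11, 3, 7, 9, 6, 13, 4, 15, 12, 10, 5, 1] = (1 2 14 5 3 8 6 7 9 13 10 4 11 15)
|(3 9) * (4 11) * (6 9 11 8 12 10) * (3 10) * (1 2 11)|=21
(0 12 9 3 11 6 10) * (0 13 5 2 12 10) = (0 10 13 5 2 12 9 3 11 6) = [10, 1, 12, 11, 4, 2, 0, 7, 8, 3, 13, 6, 9, 5]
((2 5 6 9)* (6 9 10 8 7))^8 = (10)(2 9 5)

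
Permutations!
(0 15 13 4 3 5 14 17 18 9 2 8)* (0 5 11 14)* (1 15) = (0 1 15 13 4 3 11 14 17 18 9 2 8 5) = [1, 15, 8, 11, 3, 0, 6, 7, 5, 2, 10, 14, 12, 4, 17, 13, 16, 18, 9]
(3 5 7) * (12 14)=[0, 1, 2, 5, 4, 7, 6, 3, 8, 9, 10, 11, 14, 13, 12]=(3 5 7)(12 14)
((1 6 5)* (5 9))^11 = ((1 6 9 5))^11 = (1 5 9 6)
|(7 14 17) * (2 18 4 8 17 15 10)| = 9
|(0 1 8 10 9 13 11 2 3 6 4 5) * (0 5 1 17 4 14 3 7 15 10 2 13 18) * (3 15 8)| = 66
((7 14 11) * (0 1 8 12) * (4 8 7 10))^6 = ((0 1 7 14 11 10 4 8 12))^6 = (0 4 14)(1 8 11)(7 12 10)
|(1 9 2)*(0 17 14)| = |(0 17 14)(1 9 2)| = 3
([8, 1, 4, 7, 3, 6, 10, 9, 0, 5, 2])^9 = (0 8)(2 4 3 7 9 5 6 10)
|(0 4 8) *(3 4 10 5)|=|(0 10 5 3 4 8)|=6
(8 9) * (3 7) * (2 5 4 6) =(2 5 4 6)(3 7)(8 9) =[0, 1, 5, 7, 6, 4, 2, 3, 9, 8]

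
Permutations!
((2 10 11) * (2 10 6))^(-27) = ((2 6)(10 11))^(-27) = (2 6)(10 11)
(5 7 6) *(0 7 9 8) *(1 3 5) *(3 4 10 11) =[7, 4, 2, 5, 10, 9, 1, 6, 0, 8, 11, 3] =(0 7 6 1 4 10 11 3 5 9 8)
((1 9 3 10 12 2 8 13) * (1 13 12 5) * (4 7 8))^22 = ((13)(1 9 3 10 5)(2 4 7 8 12))^22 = (13)(1 3 5 9 10)(2 7 12 4 8)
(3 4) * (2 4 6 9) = (2 4 3 6 9) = [0, 1, 4, 6, 3, 5, 9, 7, 8, 2]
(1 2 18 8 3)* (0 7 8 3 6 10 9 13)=(0 7 8 6 10 9 13)(1 2 18 3)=[7, 2, 18, 1, 4, 5, 10, 8, 6, 13, 9, 11, 12, 0, 14, 15, 16, 17, 3]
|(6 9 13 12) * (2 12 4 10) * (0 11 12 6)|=|(0 11 12)(2 6 9 13 4 10)|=6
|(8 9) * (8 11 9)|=|(9 11)|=2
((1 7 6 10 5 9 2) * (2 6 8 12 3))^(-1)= (1 2 3 12 8 7)(5 10 6 9)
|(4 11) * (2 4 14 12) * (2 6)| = |(2 4 11 14 12 6)| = 6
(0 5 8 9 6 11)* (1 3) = (0 5 8 9 6 11)(1 3) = [5, 3, 2, 1, 4, 8, 11, 7, 9, 6, 10, 0]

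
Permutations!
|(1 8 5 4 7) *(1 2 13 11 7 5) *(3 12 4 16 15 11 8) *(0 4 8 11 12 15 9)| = 20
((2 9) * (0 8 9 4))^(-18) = ((0 8 9 2 4))^(-18) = (0 9 4 8 2)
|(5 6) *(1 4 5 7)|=|(1 4 5 6 7)|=5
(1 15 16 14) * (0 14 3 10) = [14, 15, 2, 10, 4, 5, 6, 7, 8, 9, 0, 11, 12, 13, 1, 16, 3] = (0 14 1 15 16 3 10)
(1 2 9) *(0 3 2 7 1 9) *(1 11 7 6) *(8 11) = [3, 6, 0, 2, 4, 5, 1, 8, 11, 9, 10, 7] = (0 3 2)(1 6)(7 8 11)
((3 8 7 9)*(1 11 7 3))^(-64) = ((1 11 7 9)(3 8))^(-64) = (11)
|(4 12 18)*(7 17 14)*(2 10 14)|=|(2 10 14 7 17)(4 12 18)|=15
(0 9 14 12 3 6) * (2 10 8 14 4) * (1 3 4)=(0 9 1 3 6)(2 10 8 14 12 4)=[9, 3, 10, 6, 2, 5, 0, 7, 14, 1, 8, 11, 4, 13, 12]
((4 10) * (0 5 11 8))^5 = ((0 5 11 8)(4 10))^5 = (0 5 11 8)(4 10)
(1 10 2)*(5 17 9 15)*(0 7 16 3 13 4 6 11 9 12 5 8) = (0 7 16 3 13 4 6 11 9 15 8)(1 10 2)(5 17 12) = [7, 10, 1, 13, 6, 17, 11, 16, 0, 15, 2, 9, 5, 4, 14, 8, 3, 12]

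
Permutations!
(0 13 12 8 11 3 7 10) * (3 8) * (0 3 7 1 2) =(0 13 12 7 10 3 1 2)(8 11) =[13, 2, 0, 1, 4, 5, 6, 10, 11, 9, 3, 8, 7, 12]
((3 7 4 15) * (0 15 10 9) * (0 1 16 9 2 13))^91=(0 7 2 15 4 13 3 10)(1 16 9)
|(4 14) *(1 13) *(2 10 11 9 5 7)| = 6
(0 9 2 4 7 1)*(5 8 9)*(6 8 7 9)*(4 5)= (0 4 9 2 5 7 1)(6 8)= [4, 0, 5, 3, 9, 7, 8, 1, 6, 2]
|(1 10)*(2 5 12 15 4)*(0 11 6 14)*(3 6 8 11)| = 20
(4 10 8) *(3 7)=(3 7)(4 10 8)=[0, 1, 2, 7, 10, 5, 6, 3, 4, 9, 8]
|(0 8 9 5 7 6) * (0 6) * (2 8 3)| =|(0 3 2 8 9 5 7)| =7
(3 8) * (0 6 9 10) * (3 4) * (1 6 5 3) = [5, 6, 2, 8, 1, 3, 9, 7, 4, 10, 0] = (0 5 3 8 4 1 6 9 10)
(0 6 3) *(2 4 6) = (0 2 4 6 3) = [2, 1, 4, 0, 6, 5, 3]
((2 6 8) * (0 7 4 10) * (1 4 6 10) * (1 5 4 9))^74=(0 6 2)(7 8 10)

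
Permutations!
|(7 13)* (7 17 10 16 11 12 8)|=|(7 13 17 10 16 11 12 8)|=8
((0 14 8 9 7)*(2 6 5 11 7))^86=(0 6 14 5 8 11 9 7 2)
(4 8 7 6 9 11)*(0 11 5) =(0 11 4 8 7 6 9 5) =[11, 1, 2, 3, 8, 0, 9, 6, 7, 5, 10, 4]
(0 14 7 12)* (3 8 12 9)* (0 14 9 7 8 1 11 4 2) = (0 9 3 1 11 4 2)(8 12 14) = [9, 11, 0, 1, 2, 5, 6, 7, 12, 3, 10, 4, 14, 13, 8]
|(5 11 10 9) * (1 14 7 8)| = 4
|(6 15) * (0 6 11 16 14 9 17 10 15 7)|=|(0 6 7)(9 17 10 15 11 16 14)|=21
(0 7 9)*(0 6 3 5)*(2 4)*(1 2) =(0 7 9 6 3 5)(1 2 4) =[7, 2, 4, 5, 1, 0, 3, 9, 8, 6]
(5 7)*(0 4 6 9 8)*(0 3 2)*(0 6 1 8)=(0 4 1 8 3 2 6 9)(5 7)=[4, 8, 6, 2, 1, 7, 9, 5, 3, 0]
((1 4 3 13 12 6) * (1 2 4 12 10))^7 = ((1 12 6 2 4 3 13 10))^7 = (1 10 13 3 4 2 6 12)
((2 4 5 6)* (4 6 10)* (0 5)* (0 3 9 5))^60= (10)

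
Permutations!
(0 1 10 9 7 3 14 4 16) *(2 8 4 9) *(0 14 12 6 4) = (0 1 10 2 8)(3 12 6 4 16 14 9 7) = [1, 10, 8, 12, 16, 5, 4, 3, 0, 7, 2, 11, 6, 13, 9, 15, 14]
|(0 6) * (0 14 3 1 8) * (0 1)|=|(0 6 14 3)(1 8)|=4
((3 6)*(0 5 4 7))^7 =((0 5 4 7)(3 6))^7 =(0 7 4 5)(3 6)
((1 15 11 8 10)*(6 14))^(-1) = ((1 15 11 8 10)(6 14))^(-1) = (1 10 8 11 15)(6 14)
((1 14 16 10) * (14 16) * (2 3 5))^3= (16)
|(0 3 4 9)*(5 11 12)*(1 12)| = |(0 3 4 9)(1 12 5 11)| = 4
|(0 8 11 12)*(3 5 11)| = 6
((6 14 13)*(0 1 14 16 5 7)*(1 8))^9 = (16)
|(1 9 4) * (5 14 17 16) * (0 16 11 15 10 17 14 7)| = |(0 16 5 7)(1 9 4)(10 17 11 15)| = 12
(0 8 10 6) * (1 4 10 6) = (0 8 6)(1 4 10) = [8, 4, 2, 3, 10, 5, 0, 7, 6, 9, 1]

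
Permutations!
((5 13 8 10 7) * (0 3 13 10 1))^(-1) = (0 1 8 13 3)(5 7 10)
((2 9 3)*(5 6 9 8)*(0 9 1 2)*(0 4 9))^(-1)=((1 2 8 5 6)(3 4 9))^(-1)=(1 6 5 8 2)(3 9 4)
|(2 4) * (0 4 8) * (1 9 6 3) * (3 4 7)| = 9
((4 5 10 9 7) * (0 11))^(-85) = (0 11)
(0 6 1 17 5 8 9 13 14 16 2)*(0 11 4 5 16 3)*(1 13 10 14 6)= (0 1 17 16 2 11 4 5 8 9 10 14 3)(6 13)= [1, 17, 11, 0, 5, 8, 13, 7, 9, 10, 14, 4, 12, 6, 3, 15, 2, 16]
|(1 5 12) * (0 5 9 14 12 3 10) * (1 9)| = |(0 5 3 10)(9 14 12)| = 12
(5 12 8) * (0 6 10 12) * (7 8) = [6, 1, 2, 3, 4, 0, 10, 8, 5, 9, 12, 11, 7] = (0 6 10 12 7 8 5)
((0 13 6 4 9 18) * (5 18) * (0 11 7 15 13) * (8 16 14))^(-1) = ((4 9 5 18 11 7 15 13 6)(8 16 14))^(-1) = (4 6 13 15 7 11 18 5 9)(8 14 16)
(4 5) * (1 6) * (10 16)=(1 6)(4 5)(10 16)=[0, 6, 2, 3, 5, 4, 1, 7, 8, 9, 16, 11, 12, 13, 14, 15, 10]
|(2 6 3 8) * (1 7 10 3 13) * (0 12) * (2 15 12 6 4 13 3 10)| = |(0 6 3 8 15 12)(1 7 2 4 13)| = 30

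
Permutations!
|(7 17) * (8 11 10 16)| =|(7 17)(8 11 10 16)| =4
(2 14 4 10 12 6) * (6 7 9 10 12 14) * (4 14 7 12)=(14)(2 6)(7 9 10)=[0, 1, 6, 3, 4, 5, 2, 9, 8, 10, 7, 11, 12, 13, 14]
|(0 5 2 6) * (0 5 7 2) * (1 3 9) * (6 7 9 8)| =14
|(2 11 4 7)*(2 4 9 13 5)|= 10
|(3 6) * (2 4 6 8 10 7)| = 7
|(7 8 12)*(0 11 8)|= 5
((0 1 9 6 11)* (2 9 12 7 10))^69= ((0 1 12 7 10 2 9 6 11))^69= (0 9 7)(1 6 10)(2 12 11)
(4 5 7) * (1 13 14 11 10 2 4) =(1 13 14 11 10 2 4 5 7) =[0, 13, 4, 3, 5, 7, 6, 1, 8, 9, 2, 10, 12, 14, 11]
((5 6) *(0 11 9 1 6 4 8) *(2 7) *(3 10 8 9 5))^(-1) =(0 8 10 3 6 1 9 4 5 11)(2 7)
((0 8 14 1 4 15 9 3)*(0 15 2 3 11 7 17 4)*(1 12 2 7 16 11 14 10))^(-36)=((0 8 10 1)(2 3 15 9 14 12)(4 7 17)(11 16))^(-36)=(17)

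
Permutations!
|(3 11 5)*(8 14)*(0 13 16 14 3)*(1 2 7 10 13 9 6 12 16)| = 10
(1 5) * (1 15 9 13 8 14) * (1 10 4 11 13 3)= (1 5 15 9 3)(4 11 13 8 14 10)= [0, 5, 2, 1, 11, 15, 6, 7, 14, 3, 4, 13, 12, 8, 10, 9]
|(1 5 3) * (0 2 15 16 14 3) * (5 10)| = 9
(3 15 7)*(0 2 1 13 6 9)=(0 2 1 13 6 9)(3 15 7)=[2, 13, 1, 15, 4, 5, 9, 3, 8, 0, 10, 11, 12, 6, 14, 7]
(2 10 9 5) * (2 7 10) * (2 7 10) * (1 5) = (1 5 10 9)(2 7) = [0, 5, 7, 3, 4, 10, 6, 2, 8, 1, 9]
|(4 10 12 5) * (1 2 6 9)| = 4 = |(1 2 6 9)(4 10 12 5)|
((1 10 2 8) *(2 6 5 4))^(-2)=(1 2 5 10 8 4 6)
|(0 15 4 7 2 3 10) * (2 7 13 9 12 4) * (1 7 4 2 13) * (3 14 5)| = |(0 15 13 9 12 2 14 5 3 10)(1 7 4)| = 30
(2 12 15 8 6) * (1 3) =[0, 3, 12, 1, 4, 5, 2, 7, 6, 9, 10, 11, 15, 13, 14, 8] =(1 3)(2 12 15 8 6)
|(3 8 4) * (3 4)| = 2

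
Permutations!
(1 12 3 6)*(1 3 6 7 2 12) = (2 12 6 3 7) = [0, 1, 12, 7, 4, 5, 3, 2, 8, 9, 10, 11, 6]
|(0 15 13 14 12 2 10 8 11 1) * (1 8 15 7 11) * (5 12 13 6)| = 30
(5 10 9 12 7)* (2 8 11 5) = (2 8 11 5 10 9 12 7) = [0, 1, 8, 3, 4, 10, 6, 2, 11, 12, 9, 5, 7]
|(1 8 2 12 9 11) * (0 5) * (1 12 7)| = |(0 5)(1 8 2 7)(9 11 12)| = 12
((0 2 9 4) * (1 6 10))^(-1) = (0 4 9 2)(1 10 6)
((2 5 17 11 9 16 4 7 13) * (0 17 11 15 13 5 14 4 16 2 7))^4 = (0 7 2 17 5 14 15 11 4 13 9)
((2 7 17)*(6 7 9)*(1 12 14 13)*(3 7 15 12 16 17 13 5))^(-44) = ((1 16 17 2 9 6 15 12 14 5 3 7 13))^(-44) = (1 14 2 7 15 16 5 9 13 12 17 3 6)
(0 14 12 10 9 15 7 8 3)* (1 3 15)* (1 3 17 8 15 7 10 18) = (0 14 12 18 1 17 8 7 15 10 9 3) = [14, 17, 2, 0, 4, 5, 6, 15, 7, 3, 9, 11, 18, 13, 12, 10, 16, 8, 1]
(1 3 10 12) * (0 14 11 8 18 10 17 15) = (0 14 11 8 18 10 12 1 3 17 15) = [14, 3, 2, 17, 4, 5, 6, 7, 18, 9, 12, 8, 1, 13, 11, 0, 16, 15, 10]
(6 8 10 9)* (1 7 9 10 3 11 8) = (1 7 9 6)(3 11 8) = [0, 7, 2, 11, 4, 5, 1, 9, 3, 6, 10, 8]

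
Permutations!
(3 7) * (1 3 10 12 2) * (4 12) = [0, 3, 1, 7, 12, 5, 6, 10, 8, 9, 4, 11, 2] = (1 3 7 10 4 12 2)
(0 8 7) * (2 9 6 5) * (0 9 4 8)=(2 4 8 7 9 6 5)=[0, 1, 4, 3, 8, 2, 5, 9, 7, 6]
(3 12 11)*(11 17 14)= (3 12 17 14 11)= [0, 1, 2, 12, 4, 5, 6, 7, 8, 9, 10, 3, 17, 13, 11, 15, 16, 14]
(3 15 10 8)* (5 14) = (3 15 10 8)(5 14) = [0, 1, 2, 15, 4, 14, 6, 7, 3, 9, 8, 11, 12, 13, 5, 10]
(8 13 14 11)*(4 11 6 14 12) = (4 11 8 13 12)(6 14) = [0, 1, 2, 3, 11, 5, 14, 7, 13, 9, 10, 8, 4, 12, 6]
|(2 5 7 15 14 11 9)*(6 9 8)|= |(2 5 7 15 14 11 8 6 9)|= 9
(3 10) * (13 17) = [0, 1, 2, 10, 4, 5, 6, 7, 8, 9, 3, 11, 12, 17, 14, 15, 16, 13] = (3 10)(13 17)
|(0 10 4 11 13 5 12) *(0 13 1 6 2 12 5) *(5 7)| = 18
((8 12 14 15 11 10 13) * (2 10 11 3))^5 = ((2 10 13 8 12 14 15 3))^5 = (2 14 13 3 12 10 15 8)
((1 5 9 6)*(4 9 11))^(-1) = ((1 5 11 4 9 6))^(-1) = (1 6 9 4 11 5)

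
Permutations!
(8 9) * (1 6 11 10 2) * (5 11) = (1 6 5 11 10 2)(8 9) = [0, 6, 1, 3, 4, 11, 5, 7, 9, 8, 2, 10]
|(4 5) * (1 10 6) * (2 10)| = |(1 2 10 6)(4 5)| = 4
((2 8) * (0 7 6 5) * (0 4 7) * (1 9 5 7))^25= ((1 9 5 4)(2 8)(6 7))^25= (1 9 5 4)(2 8)(6 7)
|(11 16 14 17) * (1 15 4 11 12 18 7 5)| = |(1 15 4 11 16 14 17 12 18 7 5)| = 11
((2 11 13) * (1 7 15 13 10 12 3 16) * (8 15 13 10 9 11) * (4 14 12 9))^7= (1 9)(2 14)(3 15)(4 13)(7 11)(8 12)(10 16)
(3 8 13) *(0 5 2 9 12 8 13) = (0 5 2 9 12 8)(3 13) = [5, 1, 9, 13, 4, 2, 6, 7, 0, 12, 10, 11, 8, 3]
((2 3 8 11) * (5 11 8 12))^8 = ((2 3 12 5 11))^8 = (2 5 3 11 12)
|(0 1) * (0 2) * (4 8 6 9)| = |(0 1 2)(4 8 6 9)| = 12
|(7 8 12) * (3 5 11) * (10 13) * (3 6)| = 12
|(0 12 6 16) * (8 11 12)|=6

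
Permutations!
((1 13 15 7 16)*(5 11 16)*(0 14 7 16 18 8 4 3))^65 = (0 7 11 8 3 14 5 18 4)(1 13 15 16) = ((0 14 7 5 11 18 8 4 3)(1 13 15 16))^65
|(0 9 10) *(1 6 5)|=3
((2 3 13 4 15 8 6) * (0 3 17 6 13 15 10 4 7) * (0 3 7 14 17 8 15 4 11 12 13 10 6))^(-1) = ((0 7 3 4 6 2 8 10 11 12 13 14 17))^(-1) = (0 17 14 13 12 11 10 8 2 6 4 3 7)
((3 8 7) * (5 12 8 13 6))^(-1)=(3 7 8 12 5 6 13)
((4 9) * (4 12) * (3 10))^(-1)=(3 10)(4 12 9)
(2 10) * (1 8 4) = (1 8 4)(2 10) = [0, 8, 10, 3, 1, 5, 6, 7, 4, 9, 2]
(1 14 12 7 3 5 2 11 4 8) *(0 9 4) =(0 9 4 8 1 14 12 7 3 5 2 11) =[9, 14, 11, 5, 8, 2, 6, 3, 1, 4, 10, 0, 7, 13, 12]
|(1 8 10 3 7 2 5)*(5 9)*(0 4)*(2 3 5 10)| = 6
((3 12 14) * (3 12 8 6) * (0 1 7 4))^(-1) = (0 4 7 1)(3 6 8)(12 14) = ((0 1 7 4)(3 8 6)(12 14))^(-1)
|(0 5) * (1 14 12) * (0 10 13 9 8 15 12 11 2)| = 12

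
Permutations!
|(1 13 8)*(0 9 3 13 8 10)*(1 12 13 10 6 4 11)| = |(0 9 3 10)(1 8 12 13 6 4 11)| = 28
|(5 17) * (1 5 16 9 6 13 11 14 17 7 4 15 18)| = 42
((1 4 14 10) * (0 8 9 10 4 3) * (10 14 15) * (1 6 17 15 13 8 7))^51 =((0 7 1 3)(4 13 8 9 14)(6 17 15 10))^51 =(0 3 1 7)(4 13 8 9 14)(6 10 15 17)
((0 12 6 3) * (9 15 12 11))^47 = (0 6 15 11 3 12 9)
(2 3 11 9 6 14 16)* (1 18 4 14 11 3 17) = (1 18 4 14 16 2 17)(6 11 9) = [0, 18, 17, 3, 14, 5, 11, 7, 8, 6, 10, 9, 12, 13, 16, 15, 2, 1, 4]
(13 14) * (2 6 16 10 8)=(2 6 16 10 8)(13 14)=[0, 1, 6, 3, 4, 5, 16, 7, 2, 9, 8, 11, 12, 14, 13, 15, 10]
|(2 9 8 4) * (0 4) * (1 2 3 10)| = 8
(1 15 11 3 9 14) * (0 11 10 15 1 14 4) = (0 11 3 9 4)(10 15) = [11, 1, 2, 9, 0, 5, 6, 7, 8, 4, 15, 3, 12, 13, 14, 10]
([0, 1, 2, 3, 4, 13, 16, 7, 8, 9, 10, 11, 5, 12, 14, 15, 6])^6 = [0, 1, 2, 3, 4, 5, 6, 7, 8, 9, 10, 11, 12, 13, 14, 15, 16]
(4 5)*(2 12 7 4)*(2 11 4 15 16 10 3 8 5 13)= (2 12 7 15 16 10 3 8 5 11 4 13)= [0, 1, 12, 8, 13, 11, 6, 15, 5, 9, 3, 4, 7, 2, 14, 16, 10]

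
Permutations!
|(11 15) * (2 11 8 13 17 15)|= |(2 11)(8 13 17 15)|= 4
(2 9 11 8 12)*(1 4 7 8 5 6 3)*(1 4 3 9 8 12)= (1 3 4 7 12 2 8)(5 6 9 11)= [0, 3, 8, 4, 7, 6, 9, 12, 1, 11, 10, 5, 2]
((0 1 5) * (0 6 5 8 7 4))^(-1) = (0 4 7 8 1)(5 6)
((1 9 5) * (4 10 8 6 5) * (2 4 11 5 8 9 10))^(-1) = (1 5 11 9 10)(2 4)(6 8)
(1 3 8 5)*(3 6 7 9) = (1 6 7 9 3 8 5) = [0, 6, 2, 8, 4, 1, 7, 9, 5, 3]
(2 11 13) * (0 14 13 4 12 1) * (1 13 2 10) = (0 14 2 11 4 12 13 10 1) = [14, 0, 11, 3, 12, 5, 6, 7, 8, 9, 1, 4, 13, 10, 2]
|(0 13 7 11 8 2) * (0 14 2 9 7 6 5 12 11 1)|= |(0 13 6 5 12 11 8 9 7 1)(2 14)|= 10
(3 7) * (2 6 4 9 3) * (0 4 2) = (0 4 9 3 7)(2 6) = [4, 1, 6, 7, 9, 5, 2, 0, 8, 3]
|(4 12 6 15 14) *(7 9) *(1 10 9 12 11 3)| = |(1 10 9 7 12 6 15 14 4 11 3)| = 11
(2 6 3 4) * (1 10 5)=(1 10 5)(2 6 3 4)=[0, 10, 6, 4, 2, 1, 3, 7, 8, 9, 5]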